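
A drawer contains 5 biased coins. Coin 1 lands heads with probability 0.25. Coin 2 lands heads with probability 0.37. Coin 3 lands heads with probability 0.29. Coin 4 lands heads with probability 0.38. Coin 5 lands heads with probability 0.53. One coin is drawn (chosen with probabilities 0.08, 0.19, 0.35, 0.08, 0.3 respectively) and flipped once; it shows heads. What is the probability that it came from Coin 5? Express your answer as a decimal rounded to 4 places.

P(heads|C1) = 0.25; P(heads|C2) = 0.37; P(heads|C3) = 0.29; P(heads|C4) = 0.38; P(heads|C5) = 0.53.
Prior × likelihood for each source: 0.08·0.25=0.02000, 0.19·0.37=0.07030, 0.35·0.29=0.1015, 0.08·0.38=0.03040, 0.3·0.53=0.1590. Summing gives P(heads) = 0.38120.
P(Coin 5 | heads) = 0.1590 / 0.38120 = 0.4171.

Posterior probability ≈ 0.4171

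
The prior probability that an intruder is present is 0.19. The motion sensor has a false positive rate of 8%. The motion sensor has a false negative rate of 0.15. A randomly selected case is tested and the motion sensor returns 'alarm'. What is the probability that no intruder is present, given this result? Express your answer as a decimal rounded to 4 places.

P(¬H | E) ≈ 0.2863

Write H for 'an intruder is present'. Prior odds H:¬H = 0.19/0.81 = 0.23457. For the 'alarm' outcome, the likelihood ratio is 0.85/0.08 = 10.625.
Posterior odds = 0.23457 × 10.625 = 2.4923, so P(H|E) = 2.4923/(1+2.4923) = 0.7137. Then P(¬H|E) = 1 − 0.7137 = 0.2863.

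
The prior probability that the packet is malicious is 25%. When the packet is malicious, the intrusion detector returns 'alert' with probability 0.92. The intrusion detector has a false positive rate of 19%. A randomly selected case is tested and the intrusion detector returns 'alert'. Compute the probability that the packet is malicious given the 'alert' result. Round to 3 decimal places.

Let H be the event that the packet is malicious. P(H) = 0.25, so P(¬H) = 0.75. With E the 'alert' result, P(E|H) = 0.92 and P(E|¬H) = 0.19.
P(E) = 0.92·0.25 + 0.19·0.75 = 0.23000 + 0.14250 = 0.37250.
By Bayes' theorem, P(H|E) = 0.23000 / 0.37250 = 0.617.

P(H | E) ≈ 0.617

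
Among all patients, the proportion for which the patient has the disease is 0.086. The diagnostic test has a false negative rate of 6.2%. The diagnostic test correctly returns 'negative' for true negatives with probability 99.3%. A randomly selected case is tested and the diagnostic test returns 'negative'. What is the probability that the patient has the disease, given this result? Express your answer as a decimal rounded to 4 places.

P(H | E) ≈ 0.0058

Write H for 'the patient has the disease'. Prior odds H:¬H = 0.086/0.914 = 0.094092. For the 'negative' outcome, the likelihood ratio is 0.062/0.993 = 0.062437.
Posterior odds = 0.094092 × 0.062437 = 0.0058748, so P(H|E) = 0.0058748/(1+0.0058748) = 0.0058.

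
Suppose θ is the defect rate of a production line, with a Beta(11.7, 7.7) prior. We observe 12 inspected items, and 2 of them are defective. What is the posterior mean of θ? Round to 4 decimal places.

Posterior mean ≈ 0.4363

Observing 2 successes and 10 failures updates Beta(11.7, 7.7) by adding the success and failure counts to the two shape parameters: α = 11.7+2 = 13.7, β = 7.7+10 = 17.7.
E[θ | data] = 13.7/(13.7+17.7) = 0.4363.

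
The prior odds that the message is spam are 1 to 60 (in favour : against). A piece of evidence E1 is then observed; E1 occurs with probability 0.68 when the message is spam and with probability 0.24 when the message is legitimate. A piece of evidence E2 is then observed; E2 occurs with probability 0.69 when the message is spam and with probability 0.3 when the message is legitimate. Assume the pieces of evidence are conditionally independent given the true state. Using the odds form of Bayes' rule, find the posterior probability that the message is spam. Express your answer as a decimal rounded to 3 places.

Posterior probability ≈ 0.098

Prior odds = 1/60 = 0.016667. In log-odds, ln(0.016667) = -4.0943.
Add log likelihood ratios: ln(2.8333) + ln(2.3000) = 1.8744.
Posterior log-odds = -2.2200, so posterior odds = exp(-2.2200) = 0.10861. Converting, P(H|E) = 0.10861/1.1086 = 0.098.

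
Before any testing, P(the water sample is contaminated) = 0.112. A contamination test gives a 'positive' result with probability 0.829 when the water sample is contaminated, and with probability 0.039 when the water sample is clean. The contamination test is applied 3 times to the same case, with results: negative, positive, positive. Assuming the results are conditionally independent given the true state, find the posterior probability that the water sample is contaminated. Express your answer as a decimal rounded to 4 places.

Let H be the event that the water sample is contaminated; start with P(H) = 0.112. P('positive'|H) = 0.829, P('positive'|¬H) = 0.039.
Update on result 1 ('negative'): P(H) ← 0.171·0.1120 / (0.171·0.1120 + 0.961·0.8880) = 0.019152/0.87252 = 0.0220.
Update on result 2 ('positive'): P(H) ← 0.829·0.0220 / (0.829·0.0220 + 0.039·0.9780) = 0.018197/0.056341 = 0.3230.
Update on result 3 ('positive'): P(H) ← 0.829·0.3230 / (0.829·0.3230 + 0.039·0.6770) = 0.26775/0.29415 = 0.9102.

Posterior P(H) ≈ 0.9102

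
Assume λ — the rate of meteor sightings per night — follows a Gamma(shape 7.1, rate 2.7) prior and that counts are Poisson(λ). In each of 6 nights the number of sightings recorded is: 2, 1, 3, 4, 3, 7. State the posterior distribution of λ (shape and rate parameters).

Total count ∑xᵢ = 20 over n = 6 nights.
Gamma is conjugate to the Poisson likelihood: posterior is Gamma(shape = 7.1+20 = 27.1, rate = 2.7+6 = 8.7).

Posterior: Gamma(shape=27.1, rate=8.7)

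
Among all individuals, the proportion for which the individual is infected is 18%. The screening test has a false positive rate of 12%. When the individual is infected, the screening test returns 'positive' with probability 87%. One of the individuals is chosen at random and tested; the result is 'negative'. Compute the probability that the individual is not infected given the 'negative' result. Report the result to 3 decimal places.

P(¬H | E) ≈ 0.969

Let H be the event that the individual is infected. P(H) = 0.18, so P(¬H) = 0.82. With E the 'negative' result, P(E|H) = 0.13 and P(E|¬H) = 0.88.
P(E) = 0.13·0.18 + 0.88·0.82 = 0.023400 + 0.72160 = 0.74500.
By Bayes' theorem, P(H|E) = 0.023400 / 0.74500 = 0.031. Hence P(¬H|E) = 1 − 0.031 = 0.969.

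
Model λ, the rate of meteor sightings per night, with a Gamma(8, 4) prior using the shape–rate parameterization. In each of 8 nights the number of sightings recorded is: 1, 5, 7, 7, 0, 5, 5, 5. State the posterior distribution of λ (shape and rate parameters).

Posterior: Gamma(shape=43, rate=12)

Total count ∑xᵢ = 35 over n = 8 nights.
Gamma is conjugate to the Poisson likelihood: posterior is Gamma(shape = 8+35 = 43, rate = 4+8 = 12).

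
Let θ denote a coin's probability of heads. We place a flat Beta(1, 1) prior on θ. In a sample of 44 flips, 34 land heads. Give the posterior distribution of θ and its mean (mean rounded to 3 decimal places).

Posterior: Beta(35, 11); mean ≈ 0.761

Observing 34 successes and 10 failures updates Beta(1, 1) by adding the success and failure counts to the two shape parameters: α = 1+34 = 35, β = 1+10 = 11.
Posterior mean = α/(α+β) = 35/46 = 0.761.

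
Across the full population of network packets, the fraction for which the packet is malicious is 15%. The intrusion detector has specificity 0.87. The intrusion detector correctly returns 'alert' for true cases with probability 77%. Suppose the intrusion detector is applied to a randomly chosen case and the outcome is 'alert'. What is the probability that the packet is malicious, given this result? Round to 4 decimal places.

P(H | E) ≈ 0.5111

Write H for 'the packet is malicious'. Prior odds H:¬H = 0.15/0.85 = 0.17647. For the 'alert' outcome, the likelihood ratio is 0.77/0.13 = 5.9231.
Posterior odds = 0.17647 × 5.9231 = 1.0452, so P(H|E) = 1.0452/(1+1.0452) = 0.5111.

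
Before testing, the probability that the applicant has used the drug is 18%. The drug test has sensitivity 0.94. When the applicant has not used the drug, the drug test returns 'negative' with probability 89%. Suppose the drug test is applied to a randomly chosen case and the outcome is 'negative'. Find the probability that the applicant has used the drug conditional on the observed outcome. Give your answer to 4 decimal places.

P(H | E) ≈ 0.0146

Let H be the event that the applicant has used the drug. P(H) = 0.18, so P(¬H) = 0.82. With E the 'negative' result, P(E|H) = 0.06 and P(E|¬H) = 0.89.
P(E) = 0.06·0.18 + 0.89·0.82 = 0.010800 + 0.72980 = 0.74060.
By Bayes' theorem, P(H|E) = 0.010800 / 0.74060 = 0.0146.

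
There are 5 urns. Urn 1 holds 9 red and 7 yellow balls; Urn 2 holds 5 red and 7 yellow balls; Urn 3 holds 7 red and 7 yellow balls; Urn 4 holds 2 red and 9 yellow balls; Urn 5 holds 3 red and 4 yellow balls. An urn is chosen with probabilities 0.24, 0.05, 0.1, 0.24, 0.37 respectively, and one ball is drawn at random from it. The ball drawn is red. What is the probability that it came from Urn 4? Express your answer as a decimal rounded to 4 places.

Tabulate prior·likelihood by source: [1] prior 0.24, lik 0.5625, product 0.1350; [2] prior 0.05, lik 0.4167, product 0.02083; [3] prior 0.1, lik 0.5, product 0.05000; [4] prior 0.24, lik 0.1818, product 0.04364; [5] prior 0.37, lik 0.4286, product 0.1586.
Normalizing constant = 0.40804; the posterior for Urn 4 is its product over the sum, 0.04364/0.40804 = 0.1069.

Posterior probability ≈ 0.1069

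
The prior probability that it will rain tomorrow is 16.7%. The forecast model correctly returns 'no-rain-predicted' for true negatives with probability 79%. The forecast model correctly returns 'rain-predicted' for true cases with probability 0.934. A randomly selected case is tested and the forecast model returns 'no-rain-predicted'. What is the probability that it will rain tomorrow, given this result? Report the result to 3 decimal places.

P(H | E) ≈ 0.016

Write H for 'it will rain tomorrow'. Prior odds H:¬H = 0.167/0.833 = 0.20048. For the 'no-rain-predicted' outcome, the likelihood ratio is 0.066/0.79 = 0.083544.
Posterior odds = 0.20048 × 0.083544 = 0.016749, so P(H|E) = 0.016749/(1+0.016749) = 0.016.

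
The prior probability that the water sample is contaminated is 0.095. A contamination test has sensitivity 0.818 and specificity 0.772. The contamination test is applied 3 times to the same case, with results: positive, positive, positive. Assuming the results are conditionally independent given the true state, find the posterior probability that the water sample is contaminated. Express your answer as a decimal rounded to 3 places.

Posterior P(H) ≈ 0.829

With H the event that the water sample is contaminated, the joint likelihood of the observed sequence is P(data|H) = 0.818·0.818·0.818 = 0.54734 and P(data|¬H) = 0.228·0.228·0.228 = 0.011852.
Bayes: P(H|data) = 0.095·0.54734 / (0.095·0.54734 + 0.905·0.011852) = 0.051998/0.062724 = 0.8290.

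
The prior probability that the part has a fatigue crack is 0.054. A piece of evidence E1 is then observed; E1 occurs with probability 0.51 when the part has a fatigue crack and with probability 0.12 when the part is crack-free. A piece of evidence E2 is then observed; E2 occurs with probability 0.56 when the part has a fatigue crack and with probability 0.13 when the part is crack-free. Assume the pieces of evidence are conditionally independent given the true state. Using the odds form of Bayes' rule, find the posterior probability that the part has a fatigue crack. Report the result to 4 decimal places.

Prior odds = 0.054/(1−0.054) = 0.057082. In log-odds, ln(0.057082) = -2.8633.
Add log likelihood ratios: ln(4.2500) + ln(4.3077) = 2.9073.
Posterior log-odds = 0.044063, so posterior odds = exp(0.044063) = 1.0450. Converting, P(H|E) = 1.0450/2.0450 = 0.5110.

Posterior probability ≈ 0.5110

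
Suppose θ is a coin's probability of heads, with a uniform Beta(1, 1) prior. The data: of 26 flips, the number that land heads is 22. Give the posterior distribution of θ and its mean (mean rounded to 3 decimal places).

The binomial likelihood is conjugate to the Beta prior: with 22 successes and 4 failures, the posterior is Beta(1+22, 1+4) = Beta(23, 5).
Posterior mean = α/(α+β) = 23/28 = 0.821.

Posterior: Beta(23, 5); mean ≈ 0.821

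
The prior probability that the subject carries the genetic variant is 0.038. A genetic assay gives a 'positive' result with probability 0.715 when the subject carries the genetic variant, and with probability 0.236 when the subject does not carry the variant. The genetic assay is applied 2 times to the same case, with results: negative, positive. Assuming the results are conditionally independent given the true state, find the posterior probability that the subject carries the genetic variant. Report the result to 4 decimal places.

Let H be the event that the subject carries the genetic variant; start with P(H) = 0.038. P('positive'|H) = 0.715, P('positive'|¬H) = 0.236.
Update on result 1 ('negative'): P(H) ← 0.285·0.0380 / (0.285·0.0380 + 0.764·0.9620) = 0.010830/0.74580 = 0.0145.
Update on result 2 ('positive'): P(H) ← 0.715·0.0145 / (0.715·0.0145 + 0.236·0.9855) = 0.010383/0.24296 = 0.0427.

Posterior P(H) ≈ 0.0427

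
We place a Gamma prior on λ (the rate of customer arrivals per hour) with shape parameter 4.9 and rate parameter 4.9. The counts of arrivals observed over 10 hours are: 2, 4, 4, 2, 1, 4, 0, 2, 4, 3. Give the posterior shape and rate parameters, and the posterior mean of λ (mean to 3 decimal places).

Total count ∑xᵢ = 26 over n = 10 hours.
Gamma is conjugate to the Poisson likelihood: posterior is Gamma(shape = 4.9+26 = 30.9, rate = 4.9+10 = 14.9).
Posterior mean = shape/rate = 30.9/14.9 = 2.074.

Posterior: Gamma(shape=30.9, rate=14.9); mean ≈ 2.074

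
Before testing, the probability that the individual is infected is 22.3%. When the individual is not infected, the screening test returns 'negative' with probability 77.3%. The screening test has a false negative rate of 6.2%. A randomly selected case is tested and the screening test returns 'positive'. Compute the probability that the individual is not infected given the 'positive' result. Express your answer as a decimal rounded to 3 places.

Write H for 'the individual is infected'. Prior odds H:¬H = 0.223/0.777 = 0.28700. For the 'positive' outcome, the likelihood ratio is 0.938/0.227 = 4.1322.
Posterior odds = 0.28700 × 4.1322 = 1.1859, so P(H|E) = 1.1859/(1+1.1859) = 0.543. Then P(¬H|E) = 1 − 0.543 = 0.457.

P(¬H | E) ≈ 0.457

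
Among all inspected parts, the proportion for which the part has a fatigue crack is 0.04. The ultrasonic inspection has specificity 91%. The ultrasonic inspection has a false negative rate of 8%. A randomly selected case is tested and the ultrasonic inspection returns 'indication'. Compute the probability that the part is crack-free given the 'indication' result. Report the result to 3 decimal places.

P(¬H | E) ≈ 0.701

Let H be the event that the part has a fatigue crack. P(H) = 0.04, so P(¬H) = 0.96. With E the 'indication' result, P(E|H) = 0.92 and P(E|¬H) = 0.09.
P(E) = 0.92·0.04 + 0.09·0.96 = 0.036800 + 0.086400 = 0.12320.
By Bayes' theorem, P(H|E) = 0.036800 / 0.12320 = 0.299. Hence P(¬H|E) = 1 − 0.299 = 0.701.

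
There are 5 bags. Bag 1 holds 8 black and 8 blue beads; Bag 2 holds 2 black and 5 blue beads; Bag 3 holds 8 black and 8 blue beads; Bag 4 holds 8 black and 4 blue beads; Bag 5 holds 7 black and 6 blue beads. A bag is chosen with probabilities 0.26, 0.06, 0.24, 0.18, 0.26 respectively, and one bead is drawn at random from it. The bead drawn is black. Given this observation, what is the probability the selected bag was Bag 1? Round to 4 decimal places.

Tabulate prior·likelihood by source: [1] prior 0.26, lik 0.5, product 0.1300; [2] prior 0.06, lik 0.2857, product 0.01714; [3] prior 0.24, lik 0.5, product 0.1200; [4] prior 0.18, lik 0.6667, product 0.1200; [5] prior 0.26, lik 0.5385, product 0.1400.
Normalizing constant = 0.52714; the posterior for Bag 1 is its product over the sum, 0.1300/0.52714 = 0.2466.

Posterior probability ≈ 0.2466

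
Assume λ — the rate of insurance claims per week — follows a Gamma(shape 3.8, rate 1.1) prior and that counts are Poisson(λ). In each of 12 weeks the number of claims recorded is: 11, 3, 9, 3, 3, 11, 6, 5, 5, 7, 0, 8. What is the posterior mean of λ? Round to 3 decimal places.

The Poisson likelihood adds the total count to the shape and the number of exposure periods to the rate. Here ∑xᵢ = 71 and n = 12, so shape 3.8→74.8 and rate 1.1→13.1.
E[λ | data] = 74.8/13.1 = 5.710.

Posterior mean ≈ 5.710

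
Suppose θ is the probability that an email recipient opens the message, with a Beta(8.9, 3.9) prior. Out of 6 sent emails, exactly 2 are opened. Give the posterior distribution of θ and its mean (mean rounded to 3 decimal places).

Posterior: Beta(10.9, 7.9); mean ≈ 0.580

The binomial likelihood is conjugate to the Beta prior: with 2 successes and 4 failures, the posterior is Beta(8.9+2, 3.9+4) = Beta(10.9, 7.9).
Posterior mean = α/(α+β) = 10.9/18.8 = 0.580.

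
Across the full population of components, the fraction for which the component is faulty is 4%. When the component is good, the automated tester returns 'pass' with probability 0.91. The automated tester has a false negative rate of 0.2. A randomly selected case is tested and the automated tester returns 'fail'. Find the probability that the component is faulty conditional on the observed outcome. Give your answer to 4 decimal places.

Write H for 'the component is faulty'. Prior odds H:¬H = 0.04/0.96 = 0.041667. For the 'fail' outcome, the likelihood ratio is 0.8/0.09 = 8.8889.
Posterior odds = 0.041667 × 8.8889 = 0.37037, so P(H|E) = 0.37037/(1+0.37037) = 0.2703.

P(H | E) ≈ 0.2703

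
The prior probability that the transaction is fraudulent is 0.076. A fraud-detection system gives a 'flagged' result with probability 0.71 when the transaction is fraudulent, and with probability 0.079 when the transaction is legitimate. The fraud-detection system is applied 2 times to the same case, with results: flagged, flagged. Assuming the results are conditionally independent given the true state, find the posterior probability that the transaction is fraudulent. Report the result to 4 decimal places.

Posterior P(H) ≈ 0.8692

Let H be the event that the transaction is fraudulent; start with P(H) = 0.076. P('flagged'|H) = 0.71, P('flagged'|¬H) = 0.079.
Update on result 1 ('flagged'): P(H) ← 0.71·0.0760 / (0.71·0.0760 + 0.079·0.9240) = 0.053960/0.12696 = 0.4250.
Update on result 2 ('flagged'): P(H) ← 0.71·0.4250 / (0.71·0.4250 + 0.079·0.5750) = 0.30177/0.34719 = 0.8692.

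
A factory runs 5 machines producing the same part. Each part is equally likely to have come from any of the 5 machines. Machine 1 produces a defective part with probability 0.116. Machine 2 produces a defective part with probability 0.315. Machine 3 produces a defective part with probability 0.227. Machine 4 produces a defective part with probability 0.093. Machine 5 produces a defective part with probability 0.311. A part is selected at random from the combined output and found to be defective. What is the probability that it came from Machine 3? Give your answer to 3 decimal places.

Posterior probability ≈ 0.214

Tabulate prior·likelihood by source: [1] prior 0.2, lik 0.116, product 0.02320; [2] prior 0.2, lik 0.315, product 0.06300; [3] prior 0.2, lik 0.227, product 0.04540; [4] prior 0.2, lik 0.093, product 0.01860; [5] prior 0.2, lik 0.311, product 0.06220.
Normalizing constant = 0.21240; the posterior for Machine 3 is its product over the sum, 0.04540/0.21240 = 0.214.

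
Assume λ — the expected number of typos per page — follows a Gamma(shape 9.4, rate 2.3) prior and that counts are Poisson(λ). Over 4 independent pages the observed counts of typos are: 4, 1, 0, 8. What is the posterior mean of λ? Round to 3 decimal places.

Posterior mean ≈ 3.556

Total count ∑xᵢ = 13 over n = 4 pages.
Gamma is conjugate to the Poisson likelihood: posterior is Gamma(shape = 9.4+13 = 22.4, rate = 2.3+4 = 6.3).
E[λ | data] = 22.4/6.3 = 3.556.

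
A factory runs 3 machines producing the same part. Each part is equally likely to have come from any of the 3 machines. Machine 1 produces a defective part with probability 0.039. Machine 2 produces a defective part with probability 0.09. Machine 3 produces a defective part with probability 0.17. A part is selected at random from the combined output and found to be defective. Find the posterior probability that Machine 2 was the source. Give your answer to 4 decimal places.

Tabulate prior·likelihood by source: [1] prior 0.333333, lik 0.039, product 0.01300; [2] prior 0.333333, lik 0.09, product 0.03000; [3] prior 0.333333, lik 0.17, product 0.05667.
Normalizing constant = 0.099667; the posterior for Machine 2 is its product over the sum, 0.03000/0.099667 = 0.3010.

Posterior probability ≈ 0.3010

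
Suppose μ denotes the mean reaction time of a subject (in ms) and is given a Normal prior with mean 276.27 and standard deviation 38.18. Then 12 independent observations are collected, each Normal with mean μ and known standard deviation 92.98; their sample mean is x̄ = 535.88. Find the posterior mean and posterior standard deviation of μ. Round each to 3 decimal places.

With known σ, the Normal prior is conjugate. Weight on the data is w = (n/σ²)/(n/σ² + 1/τ₀²) = 0.00138804/(0.00138804+0.00068601) = 0.66924.
Posterior mean = w·x̄ + (1−w)·μ₀ = 0.66924·535.88 + 0.33076·276.27 = 450.012. Posterior variance = 1/(0.00138804+0.00068601) = 482.149, so SD = 21.958.

Posterior mean ≈ 450.012; posterior SD ≈ 21.958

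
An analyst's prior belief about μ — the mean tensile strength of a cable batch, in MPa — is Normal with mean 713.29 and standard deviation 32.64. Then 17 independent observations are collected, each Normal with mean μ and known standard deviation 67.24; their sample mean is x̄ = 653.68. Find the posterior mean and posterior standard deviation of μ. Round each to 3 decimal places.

Prior precision 1/τ₀² = 1/32.64² = 0.00093864; data precision n/σ² = 17/67.24² = 0.00376005.
Posterior precision = 0.00093864 + 0.00376005 = 0.00469869, giving posterior SD = 1/√0.00469869 = 14.589.
Posterior mean = (0.00093864·713.29 + 0.00376005·653.68) / 0.00469869 = 665.588.

Posterior mean ≈ 665.588; posterior SD ≈ 14.589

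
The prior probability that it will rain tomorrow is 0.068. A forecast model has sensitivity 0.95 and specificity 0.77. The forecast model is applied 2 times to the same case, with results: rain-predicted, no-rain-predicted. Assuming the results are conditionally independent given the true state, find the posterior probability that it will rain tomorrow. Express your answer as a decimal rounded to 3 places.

Posterior P(H) ≈ 0.019

With H the event that it will rain tomorrow, the joint likelihood of the observed sequence is P(data|H) = 0.95·0.05 = 0.047500 and P(data|¬H) = 0.23·0.77 = 0.17710.
Bayes: P(H|data) = 0.068·0.047500 / (0.068·0.047500 + 0.932·0.17710) = 0.0032300/0.16829 = 0.0192.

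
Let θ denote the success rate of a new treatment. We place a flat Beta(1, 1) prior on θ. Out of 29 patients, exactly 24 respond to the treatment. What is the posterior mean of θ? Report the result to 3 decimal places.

Posterior mean ≈ 0.806

Observing 24 successes and 5 failures updates Beta(1, 1) by adding the success and failure counts to the two shape parameters: α = 1+24 = 25, β = 1+5 = 6.
Posterior mean = α/(α+β) = 25/31 = 0.806.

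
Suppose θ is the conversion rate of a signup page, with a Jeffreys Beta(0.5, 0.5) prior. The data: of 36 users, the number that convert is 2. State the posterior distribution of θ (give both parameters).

Posterior: Beta(2.5, 34.5)

Observing 2 successes and 34 failures updates Beta(0.5, 0.5) by adding the success and failure counts to the two shape parameters: α = 0.5+2 = 2.5, β = 0.5+34 = 34.5.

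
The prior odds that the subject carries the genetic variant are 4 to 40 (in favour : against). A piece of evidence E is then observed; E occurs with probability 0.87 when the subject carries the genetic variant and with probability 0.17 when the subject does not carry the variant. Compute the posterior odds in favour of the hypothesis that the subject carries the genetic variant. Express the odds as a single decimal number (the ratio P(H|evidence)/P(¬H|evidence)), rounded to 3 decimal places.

Prior odds = 4/40 = 0.10000.
Likelihood ratio for E = 0.87/0.17 = 5.1176.
Posterior odds = prior odds × LR = 0.51176.

Posterior odds ≈ 0.512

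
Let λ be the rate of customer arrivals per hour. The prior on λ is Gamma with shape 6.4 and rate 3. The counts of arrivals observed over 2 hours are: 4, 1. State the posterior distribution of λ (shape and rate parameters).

Posterior: Gamma(shape=11.4, rate=5)

Total count ∑xᵢ = 5 over n = 2 hours.
Gamma is conjugate to the Poisson likelihood: posterior is Gamma(shape = 6.4+5 = 11.4, rate = 3+2 = 5).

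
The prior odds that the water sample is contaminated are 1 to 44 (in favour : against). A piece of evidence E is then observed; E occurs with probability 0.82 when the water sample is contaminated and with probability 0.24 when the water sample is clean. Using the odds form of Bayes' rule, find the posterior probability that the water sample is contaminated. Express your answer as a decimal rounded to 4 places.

Posterior probability ≈ 0.0721

Prior odds = 1/44 = 0.022727.
Likelihood ratio for E = 0.82/0.24 = 3.4167.
Posterior odds = prior odds × LR = 0.077652.
Posterior probability = odds/(1+odds) = 0.077652/1.0777 = 0.0721.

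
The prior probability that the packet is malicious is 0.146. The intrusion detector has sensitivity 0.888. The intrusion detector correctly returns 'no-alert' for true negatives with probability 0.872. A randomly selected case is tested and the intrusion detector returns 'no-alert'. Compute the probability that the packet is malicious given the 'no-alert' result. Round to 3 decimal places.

Let H be the event that the packet is malicious. P(H) = 0.146, so P(¬H) = 0.854. With E the 'no-alert' result, P(E|H) = 0.112 and P(E|¬H) = 0.872.
P(E) = 0.112·0.146 + 0.872·0.854 = 0.016352 + 0.74469 = 0.76104.
By Bayes' theorem, P(H|E) = 0.016352 / 0.76104 = 0.021.

P(H | E) ≈ 0.021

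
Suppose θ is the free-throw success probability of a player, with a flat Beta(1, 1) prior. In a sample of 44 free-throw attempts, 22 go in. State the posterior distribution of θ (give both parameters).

Posterior: Beta(23, 23)

The binomial likelihood is conjugate to the Beta prior: with 22 successes and 22 failures, the posterior is Beta(1+22, 1+22) = Beta(23, 23).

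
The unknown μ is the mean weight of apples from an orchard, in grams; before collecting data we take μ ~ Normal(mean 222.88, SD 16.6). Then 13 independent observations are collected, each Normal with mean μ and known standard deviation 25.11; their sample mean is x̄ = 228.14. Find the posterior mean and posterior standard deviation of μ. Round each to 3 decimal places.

Prior precision 1/τ₀² = 1/16.6² = 0.00362897; data precision n/σ² = 13/25.11² = 0.0206182.
Posterior precision = 0.00362897 + 0.0206182 = 0.0242471, giving posterior SD = 1/√0.0242471 = 6.422.
Posterior mean = (0.00362897·222.88 + 0.0206182·228.14) / 0.0242471 = 227.353.

Posterior mean ≈ 227.353; posterior SD ≈ 6.422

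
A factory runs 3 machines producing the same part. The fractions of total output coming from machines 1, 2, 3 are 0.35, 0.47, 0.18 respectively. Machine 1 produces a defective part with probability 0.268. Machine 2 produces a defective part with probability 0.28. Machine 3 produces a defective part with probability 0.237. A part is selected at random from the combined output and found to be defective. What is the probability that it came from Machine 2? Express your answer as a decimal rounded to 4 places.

P(defective|M1) = 0.268; P(defective|M2) = 0.28; P(defective|M3) = 0.237.
Prior × likelihood for each source: 0.35·0.268=0.09380, 0.47·0.28=0.1316, 0.18·0.237=0.04266. Summing gives P(defective) = 0.26806.
P(Machine 2 | defective) = 0.1316 / 0.26806 = 0.4909.

Posterior probability ≈ 0.4909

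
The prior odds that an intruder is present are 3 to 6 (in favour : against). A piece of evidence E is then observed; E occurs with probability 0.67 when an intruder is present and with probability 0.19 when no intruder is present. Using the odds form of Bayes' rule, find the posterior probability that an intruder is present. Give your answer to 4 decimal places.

Prior odds = 3/6 = 0.50000.
Likelihood ratio for E = 0.67/0.19 = 3.5263.
Posterior odds = prior odds × LR = 1.7632.
Posterior probability = odds/(1+odds) = 1.7632/2.7632 = 0.6381.

Posterior probability ≈ 0.6381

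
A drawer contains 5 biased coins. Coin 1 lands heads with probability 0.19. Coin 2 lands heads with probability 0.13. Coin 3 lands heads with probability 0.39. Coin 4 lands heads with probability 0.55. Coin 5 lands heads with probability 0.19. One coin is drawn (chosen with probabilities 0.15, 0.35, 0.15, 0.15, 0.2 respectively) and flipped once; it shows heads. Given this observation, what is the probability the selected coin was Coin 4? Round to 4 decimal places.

Posterior probability ≈ 0.3261

P(heads|C1) = 0.19; P(heads|C2) = 0.13; P(heads|C3) = 0.39; P(heads|C4) = 0.55; P(heads|C5) = 0.19.
Prior × likelihood for each source: 0.15·0.19=0.02850, 0.35·0.13=0.04550, 0.15·0.39=0.05850, 0.15·0.55=0.08250, 0.2·0.19=0.03800. Summing gives P(heads) = 0.25300.
P(Coin 4 | heads) = 0.08250 / 0.25300 = 0.3261.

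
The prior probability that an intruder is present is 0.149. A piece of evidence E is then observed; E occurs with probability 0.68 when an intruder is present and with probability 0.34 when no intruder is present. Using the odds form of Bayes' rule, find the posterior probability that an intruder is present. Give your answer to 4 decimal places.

Posterior probability ≈ 0.2594

Prior odds = 0.149/(1−0.149) = 0.17509. In log-odds, ln(0.17509) = -1.7425.
Add log likelihood ratio: ln(2.0000) = 0.69315.
Posterior log-odds = -1.0493, so posterior odds = exp(-1.0493) = 0.35018. Converting, P(H|E) = 0.35018/1.3502 = 0.2594.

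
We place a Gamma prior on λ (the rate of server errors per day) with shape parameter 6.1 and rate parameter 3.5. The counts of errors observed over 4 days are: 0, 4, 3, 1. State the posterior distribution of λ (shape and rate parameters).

Total count ∑xᵢ = 8 over n = 4 days.
Gamma is conjugate to the Poisson likelihood: posterior is Gamma(shape = 6.1+8 = 14.1, rate = 3.5+4 = 7.5).

Posterior: Gamma(shape=14.1, rate=7.5)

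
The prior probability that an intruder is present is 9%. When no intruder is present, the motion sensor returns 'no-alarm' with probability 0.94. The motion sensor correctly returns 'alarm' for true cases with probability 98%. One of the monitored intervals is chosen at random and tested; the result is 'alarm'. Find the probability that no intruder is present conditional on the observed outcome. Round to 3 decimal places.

P(¬H | E) ≈ 0.382

Write H for 'an intruder is present'. Prior odds H:¬H = 0.09/0.91 = 0.098901. For the 'alarm' outcome, the likelihood ratio is 0.98/0.06 = 16.333.
Posterior odds = 0.098901 × 16.333 = 1.6154, so P(H|E) = 1.6154/(1+1.6154) = 0.618. Then P(¬H|E) = 1 − 0.618 = 0.382.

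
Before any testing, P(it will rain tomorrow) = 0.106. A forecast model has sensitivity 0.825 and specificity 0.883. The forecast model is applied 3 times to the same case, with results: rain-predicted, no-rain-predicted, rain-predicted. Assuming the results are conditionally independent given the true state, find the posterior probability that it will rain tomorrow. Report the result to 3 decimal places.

Posterior P(H) ≈ 0.539

With H the event that it will rain tomorrow, the joint likelihood of the observed sequence is P(data|H) = 0.825·0.175·0.825 = 0.11911 and P(data|¬H) = 0.117·0.883·0.117 = 0.012087.
Bayes: P(H|data) = 0.106·0.11911 / (0.106·0.11911 + 0.894·0.012087) = 0.012626/0.023432 = 0.5388.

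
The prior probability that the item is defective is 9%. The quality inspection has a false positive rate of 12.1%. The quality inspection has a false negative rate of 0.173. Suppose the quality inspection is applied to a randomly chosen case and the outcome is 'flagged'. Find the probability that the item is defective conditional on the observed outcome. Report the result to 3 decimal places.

Write H for 'the item is defective'. Prior odds H:¬H = 0.09/0.91 = 0.098901. For the 'flagged' outcome, the likelihood ratio is 0.827/0.121 = 6.8347.
Posterior odds = 0.098901 × 6.8347 = 0.67596, so P(H|E) = 0.67596/(1+0.67596) = 0.403.

P(H | E) ≈ 0.403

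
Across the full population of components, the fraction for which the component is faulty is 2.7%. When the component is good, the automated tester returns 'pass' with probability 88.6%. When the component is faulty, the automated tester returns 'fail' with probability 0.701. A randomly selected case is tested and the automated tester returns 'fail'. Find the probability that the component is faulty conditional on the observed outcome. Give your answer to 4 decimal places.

P(H | E) ≈ 0.1458

Let H be the event that the component is faulty. P(H) = 0.027, so P(¬H) = 0.973. With E the 'fail' result, P(E|H) = 0.701 and P(E|¬H) = 0.114.
P(E) = 0.701·0.027 + 0.114·0.973 = 0.018927 + 0.11092 = 0.12985.
By Bayes' theorem, P(H|E) = 0.018927 / 0.12985 = 0.1458.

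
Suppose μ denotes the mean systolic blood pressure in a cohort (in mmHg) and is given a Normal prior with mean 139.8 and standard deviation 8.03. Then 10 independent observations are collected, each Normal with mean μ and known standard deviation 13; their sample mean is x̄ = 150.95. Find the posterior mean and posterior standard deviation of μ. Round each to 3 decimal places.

With known σ, the Normal prior is conjugate. Weight on the data is w = (n/σ²)/(n/σ² + 1/τ₀²) = 0.0591716/(0.0591716+0.0155085) = 0.79233.
Posterior mean = w·x̄ + (1−w)·μ₀ = 0.79233·150.95 + 0.20767·139.8 = 148.635. Posterior variance = 1/(0.0591716+0.0155085) = 13.3905, so SD = 3.659.

Posterior mean ≈ 148.635; posterior SD ≈ 3.659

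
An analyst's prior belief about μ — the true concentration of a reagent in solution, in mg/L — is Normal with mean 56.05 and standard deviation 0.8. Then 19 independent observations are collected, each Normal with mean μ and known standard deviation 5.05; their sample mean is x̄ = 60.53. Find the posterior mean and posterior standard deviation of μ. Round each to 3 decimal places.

Prior precision 1/τ₀² = 1/0.8² = 1.56250; data precision n/σ² = 19/5.05² = 0.745025.
Posterior precision = 1.56250 + 0.745025 = 2.30752, giving posterior SD = 1/√2.30752 = 0.658.
Posterior mean = (1.56250·56.05 + 0.745025·60.53) / 2.30752 = 57.496.

Posterior mean ≈ 57.496; posterior SD ≈ 0.658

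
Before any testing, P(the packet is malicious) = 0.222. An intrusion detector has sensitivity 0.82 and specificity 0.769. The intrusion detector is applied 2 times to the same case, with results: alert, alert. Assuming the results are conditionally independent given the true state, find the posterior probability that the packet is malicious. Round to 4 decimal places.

With H the event that the packet is malicious, the joint likelihood of the observed sequence is P(data|H) = 0.82·0.82 = 0.67240 and P(data|¬H) = 0.231·0.231 = 0.053361.
Bayes: P(H|data) = 0.222·0.67240 / (0.222·0.67240 + 0.778·0.053361) = 0.14927/0.19079 = 0.7824.

Posterior P(H) ≈ 0.7824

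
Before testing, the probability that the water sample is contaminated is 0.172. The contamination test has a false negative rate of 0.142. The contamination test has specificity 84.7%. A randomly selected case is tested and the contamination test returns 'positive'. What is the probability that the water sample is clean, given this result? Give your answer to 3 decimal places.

P(¬H | E) ≈ 0.462

Write H for 'the water sample is contaminated'. Prior odds H:¬H = 0.172/0.828 = 0.20773. For the 'positive' outcome, the likelihood ratio is 0.858/0.153 = 5.6078.
Posterior odds = 0.20773 × 5.6078 = 1.1649, so P(H|E) = 1.1649/(1+1.1649) = 0.538. Then P(¬H|E) = 1 − 0.538 = 0.462.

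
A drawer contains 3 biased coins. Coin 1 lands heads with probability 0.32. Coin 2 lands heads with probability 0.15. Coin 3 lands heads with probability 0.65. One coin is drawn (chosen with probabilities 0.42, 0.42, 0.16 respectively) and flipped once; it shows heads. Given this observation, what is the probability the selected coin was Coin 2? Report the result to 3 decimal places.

Posterior probability ≈ 0.209

Tabulate prior·likelihood by source: [1] prior 0.42, lik 0.32, product 0.1344; [2] prior 0.42, lik 0.15, product 0.06300; [3] prior 0.16, lik 0.65, product 0.1040.
Normalizing constant = 0.30140; the posterior for Coin 2 is its product over the sum, 0.06300/0.30140 = 0.209.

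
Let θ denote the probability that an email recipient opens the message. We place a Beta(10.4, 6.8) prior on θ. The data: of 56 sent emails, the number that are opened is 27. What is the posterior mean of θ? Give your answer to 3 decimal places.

Posterior mean ≈ 0.511

The binomial likelihood is conjugate to the Beta prior: with 27 successes and 29 failures, the posterior is Beta(10.4+27, 6.8+29) = Beta(37.4, 35.8).
Posterior mean = α/(α+β) = 37.4/73.2 = 0.511.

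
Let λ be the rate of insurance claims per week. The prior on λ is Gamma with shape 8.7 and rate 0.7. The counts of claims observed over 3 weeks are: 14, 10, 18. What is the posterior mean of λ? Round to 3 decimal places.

Total count ∑xᵢ = 42 over n = 3 weeks.
Gamma is conjugate to the Poisson likelihood: posterior is Gamma(shape = 8.7+42 = 50.7, rate = 0.7+3 = 3.7).
Posterior mean = shape/rate = 50.7/3.7 = 13.703.

Posterior mean ≈ 13.703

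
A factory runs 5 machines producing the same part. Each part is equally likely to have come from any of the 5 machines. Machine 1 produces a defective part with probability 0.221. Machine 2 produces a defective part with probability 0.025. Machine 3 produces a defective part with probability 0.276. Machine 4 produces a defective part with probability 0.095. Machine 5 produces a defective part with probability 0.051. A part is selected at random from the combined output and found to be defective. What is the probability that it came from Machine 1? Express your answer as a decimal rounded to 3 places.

Posterior probability ≈ 0.331

Tabulate prior·likelihood by source: [1] prior 0.2, lik 0.221, product 0.04420; [2] prior 0.2, lik 0.025, product 0.005000; [3] prior 0.2, lik 0.276, product 0.05520; [4] prior 0.2, lik 0.095, product 0.01900; [5] prior 0.2, lik 0.051, product 0.01020.
Normalizing constant = 0.13360; the posterior for Machine 1 is its product over the sum, 0.04420/0.13360 = 0.331.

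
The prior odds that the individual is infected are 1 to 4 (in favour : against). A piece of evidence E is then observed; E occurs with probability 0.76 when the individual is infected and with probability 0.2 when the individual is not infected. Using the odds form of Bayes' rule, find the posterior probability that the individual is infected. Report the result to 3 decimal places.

Posterior probability ≈ 0.487

Prior odds = 1/4 = 0.25000. In log-odds, ln(0.25000) = -1.3863.
Add log likelihood ratio: ln(3.8000) = 1.3350.
Posterior log-odds = -0.051293, so posterior odds = exp(-0.051293) = 0.95000. Converting, P(H|E) = 0.95000/1.9500 = 0.487.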